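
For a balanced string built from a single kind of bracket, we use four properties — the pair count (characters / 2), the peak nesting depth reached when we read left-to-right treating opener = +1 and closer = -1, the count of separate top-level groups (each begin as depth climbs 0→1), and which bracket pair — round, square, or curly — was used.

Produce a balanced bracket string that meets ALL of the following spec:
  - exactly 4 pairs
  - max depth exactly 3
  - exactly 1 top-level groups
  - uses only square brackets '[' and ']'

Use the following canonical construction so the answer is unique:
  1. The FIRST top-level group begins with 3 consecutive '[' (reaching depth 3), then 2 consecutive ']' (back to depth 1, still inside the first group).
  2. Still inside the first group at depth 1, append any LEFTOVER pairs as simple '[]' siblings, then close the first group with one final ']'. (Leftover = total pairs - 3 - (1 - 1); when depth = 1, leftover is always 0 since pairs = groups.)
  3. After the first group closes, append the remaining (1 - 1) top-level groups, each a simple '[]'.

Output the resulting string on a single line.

Spec: pairs=4 depth=3 groups=1
Leftover pairs = 4 - 3 - (1-1) = 1
First group: deep chain of depth 3 + 1 sibling pairs
Remaining 0 groups: simple '[]' each

Answer: [[[]][]]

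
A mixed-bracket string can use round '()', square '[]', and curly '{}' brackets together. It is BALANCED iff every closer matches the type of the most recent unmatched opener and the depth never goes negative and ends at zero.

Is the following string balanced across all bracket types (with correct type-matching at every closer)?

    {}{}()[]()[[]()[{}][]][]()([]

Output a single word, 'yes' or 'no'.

pos 0: push '{'; stack = {
pos 1: '}' matches '{'; pop; stack = (empty)
pos 2: push '{'; stack = {
pos 3: '}' matches '{'; pop; stack = (empty)
pos 4: push '('; stack = (
pos 5: ')' matches '('; pop; stack = (empty)
pos 6: push '['; stack = [
pos 7: ']' matches '['; pop; stack = (empty)
pos 8: push '('; stack = (
pos 9: ')' matches '('; pop; stack = (empty)
pos 10: push '['; stack = [
pos 11: push '['; stack = [[
pos 12: ']' matches '['; pop; stack = [
pos 13: push '('; stack = [(
pos 14: ')' matches '('; pop; stack = [
pos 15: push '['; stack = [[
pos 16: push '{'; stack = [[{
pos 17: '}' matches '{'; pop; stack = [[
pos 18: ']' matches '['; pop; stack = [
pos 19: push '['; stack = [[
pos 20: ']' matches '['; pop; stack = [
pos 21: ']' matches '['; pop; stack = (empty)
pos 22: push '['; stack = [
pos 23: ']' matches '['; pop; stack = (empty)
pos 24: push '('; stack = (
pos 25: ')' matches '('; pop; stack = (empty)
pos 26: push '('; stack = (
pos 27: push '['; stack = ([
pos 28: ']' matches '['; pop; stack = (
end: stack still non-empty (() → INVALID
Verdict: unclosed openers at end: ( → no

Answer: no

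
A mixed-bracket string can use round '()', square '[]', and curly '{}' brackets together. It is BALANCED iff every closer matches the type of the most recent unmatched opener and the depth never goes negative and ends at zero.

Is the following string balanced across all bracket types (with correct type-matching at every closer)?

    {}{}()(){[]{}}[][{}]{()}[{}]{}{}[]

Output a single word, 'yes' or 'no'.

Answer: yes

Derivation:
pos 0: push '{'; stack = {
pos 1: '}' matches '{'; pop; stack = (empty)
pos 2: push '{'; stack = {
pos 3: '}' matches '{'; pop; stack = (empty)
pos 4: push '('; stack = (
pos 5: ')' matches '('; pop; stack = (empty)
pos 6: push '('; stack = (
pos 7: ')' matches '('; pop; stack = (empty)
pos 8: push '{'; stack = {
pos 9: push '['; stack = {[
pos 10: ']' matches '['; pop; stack = {
pos 11: push '{'; stack = {{
pos 12: '}' matches '{'; pop; stack = {
pos 13: '}' matches '{'; pop; stack = (empty)
pos 14: push '['; stack = [
pos 15: ']' matches '['; pop; stack = (empty)
pos 16: push '['; stack = [
pos 17: push '{'; stack = [{
pos 18: '}' matches '{'; pop; stack = [
pos 19: ']' matches '['; pop; stack = (empty)
pos 20: push '{'; stack = {
pos 21: push '('; stack = {(
pos 22: ')' matches '('; pop; stack = {
pos 23: '}' matches '{'; pop; stack = (empty)
pos 24: push '['; stack = [
pos 25: push '{'; stack = [{
pos 26: '}' matches '{'; pop; stack = [
pos 27: ']' matches '['; pop; stack = (empty)
pos 28: push '{'; stack = {
pos 29: '}' matches '{'; pop; stack = (empty)
pos 30: push '{'; stack = {
pos 31: '}' matches '{'; pop; stack = (empty)
pos 32: push '['; stack = [
pos 33: ']' matches '['; pop; stack = (empty)
end: stack empty → VALID
Verdict: properly nested → yes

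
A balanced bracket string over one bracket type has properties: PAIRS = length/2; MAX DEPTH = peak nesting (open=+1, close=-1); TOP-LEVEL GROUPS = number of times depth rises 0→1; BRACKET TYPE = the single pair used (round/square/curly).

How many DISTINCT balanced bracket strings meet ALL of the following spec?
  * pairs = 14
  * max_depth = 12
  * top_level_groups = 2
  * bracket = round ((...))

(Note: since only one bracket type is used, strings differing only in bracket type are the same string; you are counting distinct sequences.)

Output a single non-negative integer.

Answer: 44

Derivation:
Spec: pairs=14 depth=12 groups=2
Count(depth <= 12) = 742898
Count(depth <= 11) = 742854
Count(depth == 12) = 742898 - 742854 = 44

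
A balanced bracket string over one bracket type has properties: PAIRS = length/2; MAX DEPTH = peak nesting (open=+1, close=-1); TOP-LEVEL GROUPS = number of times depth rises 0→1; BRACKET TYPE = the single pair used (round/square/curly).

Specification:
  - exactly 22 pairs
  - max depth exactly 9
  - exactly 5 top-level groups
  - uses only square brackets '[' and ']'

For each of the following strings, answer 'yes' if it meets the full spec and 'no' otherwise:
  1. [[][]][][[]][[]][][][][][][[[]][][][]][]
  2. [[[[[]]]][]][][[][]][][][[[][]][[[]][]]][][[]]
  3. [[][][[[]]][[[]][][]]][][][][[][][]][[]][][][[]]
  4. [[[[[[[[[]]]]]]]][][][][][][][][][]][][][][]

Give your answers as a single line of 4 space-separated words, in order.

String 1 '[[][]][][[]][[]][][][][][][[[]][][][]][]': depth seq [1 2 1 2 1 0 1 0 1 2 1 0 1 2 1 0 1 0 1 0 1 0 1 0 1 0 1 2 3 2 1 2 1 2 1 2 1 0 1 0]
  -> pairs=20 depth=3 groups=11 -> no
String 2 '[[[[[]]]][]][][[][]][][][[[][]][[[]][]]][][[]]': depth seq [1 2 3 4 5 4 3 2 1 2 1 0 1 0 1 2 1 2 1 0 1 0 1 0 1 2 3 2 3 2 1 2 3 4 3 2 3 2 1 0 1 0 1 2 1 0]
  -> pairs=23 depth=5 groups=8 -> no
String 3 '[[][][[[]]][[[]][][]]][][][][[][][]][[]][][][[]]': depth seq [1 2 1 2 1 2 3 4 3 2 1 2 3 4 3 2 3 2 3 2 1 0 1 0 1 0 1 0 1 2 1 2 1 2 1 0 1 2 1 0 1 0 1 0 1 2 1 0]
  -> pairs=24 depth=4 groups=9 -> no
String 4 '[[[[[[[[[]]]]]]]][][][][][][][][][]][][][][]': depth seq [1 2 3 4 5 6 7 8 9 8 7 6 5 4 3 2 1 2 1 2 1 2 1 2 1 2 1 2 1 2 1 2 1 2 1 0 1 0 1 0 1 0 1 0]
  -> pairs=22 depth=9 groups=5 -> yes

Answer: no no no yes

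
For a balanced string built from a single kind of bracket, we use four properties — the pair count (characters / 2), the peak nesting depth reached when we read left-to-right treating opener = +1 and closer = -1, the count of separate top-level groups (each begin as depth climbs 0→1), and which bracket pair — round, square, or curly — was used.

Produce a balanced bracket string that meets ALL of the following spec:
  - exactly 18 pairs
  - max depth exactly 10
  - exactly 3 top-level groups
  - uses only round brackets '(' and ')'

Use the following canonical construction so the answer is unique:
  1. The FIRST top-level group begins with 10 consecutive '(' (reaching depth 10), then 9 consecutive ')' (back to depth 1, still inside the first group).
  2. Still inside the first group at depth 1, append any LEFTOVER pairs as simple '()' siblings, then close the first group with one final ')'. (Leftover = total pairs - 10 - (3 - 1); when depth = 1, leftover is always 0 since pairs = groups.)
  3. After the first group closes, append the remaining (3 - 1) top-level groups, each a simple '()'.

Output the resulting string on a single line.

Spec: pairs=18 depth=10 groups=3
Leftover pairs = 18 - 10 - (3-1) = 6
First group: deep chain of depth 10 + 6 sibling pairs
Remaining 2 groups: simple '()' each

Answer: (((((((((()))))))))()()()()()())()()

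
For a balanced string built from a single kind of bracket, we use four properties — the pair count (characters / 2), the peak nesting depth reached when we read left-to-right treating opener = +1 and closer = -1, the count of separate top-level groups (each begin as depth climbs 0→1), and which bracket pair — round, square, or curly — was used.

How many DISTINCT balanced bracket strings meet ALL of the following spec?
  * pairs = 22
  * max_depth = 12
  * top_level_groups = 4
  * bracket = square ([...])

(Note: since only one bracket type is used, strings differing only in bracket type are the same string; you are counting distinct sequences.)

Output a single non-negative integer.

Spec: pairs=22 depth=12 groups=4
Count(depth <= 12) = 11329252740
Count(depth <= 11) = 11300300388
Count(depth == 12) = 11329252740 - 11300300388 = 28952352

Answer: 28952352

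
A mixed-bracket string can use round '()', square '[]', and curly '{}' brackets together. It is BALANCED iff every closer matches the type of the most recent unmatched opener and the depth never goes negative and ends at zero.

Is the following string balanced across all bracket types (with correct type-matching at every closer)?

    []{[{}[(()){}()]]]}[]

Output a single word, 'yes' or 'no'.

Answer: no

Derivation:
pos 0: push '['; stack = [
pos 1: ']' matches '['; pop; stack = (empty)
pos 2: push '{'; stack = {
pos 3: push '['; stack = {[
pos 4: push '{'; stack = {[{
pos 5: '}' matches '{'; pop; stack = {[
pos 6: push '['; stack = {[[
pos 7: push '('; stack = {[[(
pos 8: push '('; stack = {[[((
pos 9: ')' matches '('; pop; stack = {[[(
pos 10: ')' matches '('; pop; stack = {[[
pos 11: push '{'; stack = {[[{
pos 12: '}' matches '{'; pop; stack = {[[
pos 13: push '('; stack = {[[(
pos 14: ')' matches '('; pop; stack = {[[
pos 15: ']' matches '['; pop; stack = {[
pos 16: ']' matches '['; pop; stack = {
pos 17: saw closer ']' but top of stack is '{' (expected '}') → INVALID
Verdict: type mismatch at position 17: ']' closes '{' → no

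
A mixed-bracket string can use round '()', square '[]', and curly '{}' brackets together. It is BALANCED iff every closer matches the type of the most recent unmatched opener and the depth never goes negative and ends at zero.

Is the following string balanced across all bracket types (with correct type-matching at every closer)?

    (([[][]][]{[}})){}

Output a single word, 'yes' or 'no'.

Answer: no

Derivation:
pos 0: push '('; stack = (
pos 1: push '('; stack = ((
pos 2: push '['; stack = (([
pos 3: push '['; stack = (([[
pos 4: ']' matches '['; pop; stack = (([
pos 5: push '['; stack = (([[
pos 6: ']' matches '['; pop; stack = (([
pos 7: ']' matches '['; pop; stack = ((
pos 8: push '['; stack = (([
pos 9: ']' matches '['; pop; stack = ((
pos 10: push '{'; stack = (({
pos 11: push '['; stack = (({[
pos 12: saw closer '}' but top of stack is '[' (expected ']') → INVALID
Verdict: type mismatch at position 12: '}' closes '[' → no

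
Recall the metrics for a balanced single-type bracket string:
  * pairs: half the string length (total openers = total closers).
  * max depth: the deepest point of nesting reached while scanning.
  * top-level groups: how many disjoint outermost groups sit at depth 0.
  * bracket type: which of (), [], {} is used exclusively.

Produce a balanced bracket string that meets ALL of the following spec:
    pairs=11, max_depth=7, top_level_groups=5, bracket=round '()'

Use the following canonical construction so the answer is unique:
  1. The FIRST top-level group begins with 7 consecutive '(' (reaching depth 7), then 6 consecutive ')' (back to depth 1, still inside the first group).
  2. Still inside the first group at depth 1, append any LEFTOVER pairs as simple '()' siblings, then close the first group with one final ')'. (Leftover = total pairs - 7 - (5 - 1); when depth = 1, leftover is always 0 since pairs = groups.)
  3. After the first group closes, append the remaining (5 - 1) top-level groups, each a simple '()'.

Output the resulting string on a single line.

Spec: pairs=11 depth=7 groups=5
Leftover pairs = 11 - 7 - (5-1) = 0
First group: deep chain of depth 7 + 0 sibling pairs
Remaining 4 groups: simple '()' each

Answer: ((((((()))))))()()()()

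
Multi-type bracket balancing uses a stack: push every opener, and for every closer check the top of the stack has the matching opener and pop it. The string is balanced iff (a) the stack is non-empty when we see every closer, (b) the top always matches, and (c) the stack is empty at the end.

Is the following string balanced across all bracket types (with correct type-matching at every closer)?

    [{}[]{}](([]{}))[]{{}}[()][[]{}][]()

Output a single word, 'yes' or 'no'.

pos 0: push '['; stack = [
pos 1: push '{'; stack = [{
pos 2: '}' matches '{'; pop; stack = [
pos 3: push '['; stack = [[
pos 4: ']' matches '['; pop; stack = [
pos 5: push '{'; stack = [{
pos 6: '}' matches '{'; pop; stack = [
pos 7: ']' matches '['; pop; stack = (empty)
pos 8: push '('; stack = (
pos 9: push '('; stack = ((
pos 10: push '['; stack = (([
pos 11: ']' matches '['; pop; stack = ((
pos 12: push '{'; stack = (({
pos 13: '}' matches '{'; pop; stack = ((
pos 14: ')' matches '('; pop; stack = (
pos 15: ')' matches '('; pop; stack = (empty)
pos 16: push '['; stack = [
pos 17: ']' matches '['; pop; stack = (empty)
pos 18: push '{'; stack = {
pos 19: push '{'; stack = {{
pos 20: '}' matches '{'; pop; stack = {
pos 21: '}' matches '{'; pop; stack = (empty)
pos 22: push '['; stack = [
pos 23: push '('; stack = [(
pos 24: ')' matches '('; pop; stack = [
pos 25: ']' matches '['; pop; stack = (empty)
pos 26: push '['; stack = [
pos 27: push '['; stack = [[
pos 28: ']' matches '['; pop; stack = [
pos 29: push '{'; stack = [{
pos 30: '}' matches '{'; pop; stack = [
pos 31: ']' matches '['; pop; stack = (empty)
pos 32: push '['; stack = [
pos 33: ']' matches '['; pop; stack = (empty)
pos 34: push '('; stack = (
pos 35: ')' matches '('; pop; stack = (empty)
end: stack empty → VALID
Verdict: properly nested → yes

Answer: yes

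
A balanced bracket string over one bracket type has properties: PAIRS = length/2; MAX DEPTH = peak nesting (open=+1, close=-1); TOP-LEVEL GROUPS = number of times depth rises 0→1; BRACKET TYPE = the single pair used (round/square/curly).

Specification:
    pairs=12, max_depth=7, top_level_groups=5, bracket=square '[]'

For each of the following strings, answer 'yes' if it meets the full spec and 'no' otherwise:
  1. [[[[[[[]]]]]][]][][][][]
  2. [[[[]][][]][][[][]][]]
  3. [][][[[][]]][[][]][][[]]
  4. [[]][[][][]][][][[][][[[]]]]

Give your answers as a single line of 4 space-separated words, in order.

Answer: yes no no no

Derivation:
String 1 '[[[[[[[]]]]]][]][][][][]': depth seq [1 2 3 4 5 6 7 6 5 4 3 2 1 2 1 0 1 0 1 0 1 0 1 0]
  -> pairs=12 depth=7 groups=5 -> yes
String 2 '[[[[]][][]][][[][]][]]': depth seq [1 2 3 4 3 2 3 2 3 2 1 2 1 2 3 2 3 2 1 2 1 0]
  -> pairs=11 depth=4 groups=1 -> no
String 3 '[][][[[][]]][[][]][][[]]': depth seq [1 0 1 0 1 2 3 2 3 2 1 0 1 2 1 2 1 0 1 0 1 2 1 0]
  -> pairs=12 depth=3 groups=6 -> no
String 4 '[[]][[][][]][][][[][][[[]]]]': depth seq [1 2 1 0 1 2 1 2 1 2 1 0 1 0 1 0 1 2 1 2 1 2 3 4 3 2 1 0]
  -> pairs=14 depth=4 groups=5 -> no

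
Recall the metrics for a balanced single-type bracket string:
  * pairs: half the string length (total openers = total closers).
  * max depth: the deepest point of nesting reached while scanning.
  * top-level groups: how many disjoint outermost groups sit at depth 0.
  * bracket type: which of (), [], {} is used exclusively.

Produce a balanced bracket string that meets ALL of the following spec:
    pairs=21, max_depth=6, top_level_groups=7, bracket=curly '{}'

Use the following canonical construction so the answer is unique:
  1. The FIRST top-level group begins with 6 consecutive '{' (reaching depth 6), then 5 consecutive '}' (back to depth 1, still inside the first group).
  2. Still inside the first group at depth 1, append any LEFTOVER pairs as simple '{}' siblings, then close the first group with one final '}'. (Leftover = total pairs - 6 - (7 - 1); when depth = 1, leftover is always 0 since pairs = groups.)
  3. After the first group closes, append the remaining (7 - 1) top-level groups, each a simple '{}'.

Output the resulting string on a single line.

Spec: pairs=21 depth=6 groups=7
Leftover pairs = 21 - 6 - (7-1) = 9
First group: deep chain of depth 6 + 9 sibling pairs
Remaining 6 groups: simple '{}' each

Answer: {{{{{{}}}}}{}{}{}{}{}{}{}{}{}}{}{}{}{}{}{}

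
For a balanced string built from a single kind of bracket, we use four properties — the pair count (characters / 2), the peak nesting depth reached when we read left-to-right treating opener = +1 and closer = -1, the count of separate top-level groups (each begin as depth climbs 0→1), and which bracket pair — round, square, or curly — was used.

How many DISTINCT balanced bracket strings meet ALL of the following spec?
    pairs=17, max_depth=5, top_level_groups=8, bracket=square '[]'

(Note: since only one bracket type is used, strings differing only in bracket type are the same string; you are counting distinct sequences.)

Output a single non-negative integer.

Spec: pairs=17 depth=5 groups=8
Count(depth <= 5) = 894600
Count(depth <= 4) = 720968
Count(depth == 5) = 894600 - 720968 = 173632

Answer: 173632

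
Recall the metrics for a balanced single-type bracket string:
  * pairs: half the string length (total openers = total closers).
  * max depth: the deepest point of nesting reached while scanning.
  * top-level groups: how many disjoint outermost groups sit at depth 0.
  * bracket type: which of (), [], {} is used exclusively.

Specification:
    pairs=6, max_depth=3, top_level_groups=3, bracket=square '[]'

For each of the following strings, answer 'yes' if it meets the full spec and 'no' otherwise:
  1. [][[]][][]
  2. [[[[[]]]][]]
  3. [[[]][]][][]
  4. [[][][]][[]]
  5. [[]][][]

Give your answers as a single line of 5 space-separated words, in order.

String 1 '[][[]][][]': depth seq [1 0 1 2 1 0 1 0 1 0]
  -> pairs=5 depth=2 groups=4 -> no
String 2 '[[[[[]]]][]]': depth seq [1 2 3 4 5 4 3 2 1 2 1 0]
  -> pairs=6 depth=5 groups=1 -> no
String 3 '[[[]][]][][]': depth seq [1 2 3 2 1 2 1 0 1 0 1 0]
  -> pairs=6 depth=3 groups=3 -> yes
String 4 '[[][][]][[]]': depth seq [1 2 1 2 1 2 1 0 1 2 1 0]
  -> pairs=6 depth=2 groups=2 -> no
String 5 '[[]][][]': depth seq [1 2 1 0 1 0 1 0]
  -> pairs=4 depth=2 groups=3 -> no

Answer: no no yes no no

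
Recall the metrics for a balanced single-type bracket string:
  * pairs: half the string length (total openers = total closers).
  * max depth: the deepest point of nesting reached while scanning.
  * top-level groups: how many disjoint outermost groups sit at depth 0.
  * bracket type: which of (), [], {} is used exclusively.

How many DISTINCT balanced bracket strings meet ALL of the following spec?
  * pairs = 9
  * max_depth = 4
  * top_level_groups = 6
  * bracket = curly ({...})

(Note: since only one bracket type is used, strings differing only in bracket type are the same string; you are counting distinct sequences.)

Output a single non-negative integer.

Answer: 6

Derivation:
Spec: pairs=9 depth=4 groups=6
Count(depth <= 4) = 110
Count(depth <= 3) = 104
Count(depth == 4) = 110 - 104 = 6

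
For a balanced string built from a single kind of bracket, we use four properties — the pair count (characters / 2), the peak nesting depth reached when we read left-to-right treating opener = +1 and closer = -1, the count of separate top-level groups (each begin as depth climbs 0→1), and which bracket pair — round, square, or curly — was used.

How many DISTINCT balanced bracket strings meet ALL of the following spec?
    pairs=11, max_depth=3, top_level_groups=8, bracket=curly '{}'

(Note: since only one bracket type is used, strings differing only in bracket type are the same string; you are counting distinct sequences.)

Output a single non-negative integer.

Spec: pairs=11 depth=3 groups=8
Count(depth <= 3) = 200
Count(depth <= 2) = 120
Count(depth == 3) = 200 - 120 = 80

Answer: 80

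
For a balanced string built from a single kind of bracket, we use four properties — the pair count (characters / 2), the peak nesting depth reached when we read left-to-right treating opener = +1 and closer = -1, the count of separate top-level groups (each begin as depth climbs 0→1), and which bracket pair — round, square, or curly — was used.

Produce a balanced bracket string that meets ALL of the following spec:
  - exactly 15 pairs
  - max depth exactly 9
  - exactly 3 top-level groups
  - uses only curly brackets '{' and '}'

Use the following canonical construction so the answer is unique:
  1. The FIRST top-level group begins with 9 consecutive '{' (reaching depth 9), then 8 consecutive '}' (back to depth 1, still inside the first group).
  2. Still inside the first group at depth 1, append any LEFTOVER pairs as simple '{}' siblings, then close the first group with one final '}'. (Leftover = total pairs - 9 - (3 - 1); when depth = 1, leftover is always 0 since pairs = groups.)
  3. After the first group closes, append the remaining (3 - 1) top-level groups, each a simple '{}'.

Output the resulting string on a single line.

Spec: pairs=15 depth=9 groups=3
Leftover pairs = 15 - 9 - (3-1) = 4
First group: deep chain of depth 9 + 4 sibling pairs
Remaining 2 groups: simple '{}' each

Answer: {{{{{{{{{}}}}}}}}{}{}{}{}}{}{}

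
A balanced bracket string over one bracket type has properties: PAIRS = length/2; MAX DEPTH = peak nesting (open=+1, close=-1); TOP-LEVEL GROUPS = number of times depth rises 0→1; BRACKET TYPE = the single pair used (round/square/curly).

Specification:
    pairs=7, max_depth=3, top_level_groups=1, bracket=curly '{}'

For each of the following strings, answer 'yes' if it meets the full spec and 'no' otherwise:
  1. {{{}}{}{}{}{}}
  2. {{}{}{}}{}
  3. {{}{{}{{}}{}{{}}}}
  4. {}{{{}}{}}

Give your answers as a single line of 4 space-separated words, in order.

Answer: yes no no no

Derivation:
String 1 '{{{}}{}{}{}{}}': depth seq [1 2 3 2 1 2 1 2 1 2 1 2 1 0]
  -> pairs=7 depth=3 groups=1 -> yes
String 2 '{{}{}{}}{}': depth seq [1 2 1 2 1 2 1 0 1 0]
  -> pairs=5 depth=2 groups=2 -> no
String 3 '{{}{{}{{}}{}{{}}}}': depth seq [1 2 1 2 3 2 3 4 3 2 3 2 3 4 3 2 1 0]
  -> pairs=9 depth=4 groups=1 -> no
String 4 '{}{{{}}{}}': depth seq [1 0 1 2 3 2 1 2 1 0]
  -> pairs=5 depth=3 groups=2 -> no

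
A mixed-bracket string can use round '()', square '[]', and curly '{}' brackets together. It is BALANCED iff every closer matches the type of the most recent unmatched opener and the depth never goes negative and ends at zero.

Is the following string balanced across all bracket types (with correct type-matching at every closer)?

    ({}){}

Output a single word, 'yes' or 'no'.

pos 0: push '('; stack = (
pos 1: push '{'; stack = ({
pos 2: '}' matches '{'; pop; stack = (
pos 3: ')' matches '('; pop; stack = (empty)
pos 4: push '{'; stack = {
pos 5: '}' matches '{'; pop; stack = (empty)
end: stack empty → VALID
Verdict: properly nested → yes

Answer: yes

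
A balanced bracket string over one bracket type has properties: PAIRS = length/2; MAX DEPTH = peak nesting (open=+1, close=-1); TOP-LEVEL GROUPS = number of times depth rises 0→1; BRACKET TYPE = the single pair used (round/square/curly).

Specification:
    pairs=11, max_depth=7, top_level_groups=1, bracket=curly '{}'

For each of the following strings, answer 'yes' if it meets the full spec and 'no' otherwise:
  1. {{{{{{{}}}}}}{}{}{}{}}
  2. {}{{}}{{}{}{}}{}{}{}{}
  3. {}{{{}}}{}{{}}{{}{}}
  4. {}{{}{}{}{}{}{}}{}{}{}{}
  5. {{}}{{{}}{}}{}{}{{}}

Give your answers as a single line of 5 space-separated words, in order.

String 1 '{{{{{{{}}}}}}{}{}{}{}}': depth seq [1 2 3 4 5 6 7 6 5 4 3 2 1 2 1 2 1 2 1 2 1 0]
  -> pairs=11 depth=7 groups=1 -> yes
String 2 '{}{{}}{{}{}{}}{}{}{}{}': depth seq [1 0 1 2 1 0 1 2 1 2 1 2 1 0 1 0 1 0 1 0 1 0]
  -> pairs=11 depth=2 groups=7 -> no
String 3 '{}{{{}}}{}{{}}{{}{}}': depth seq [1 0 1 2 3 2 1 0 1 0 1 2 1 0 1 2 1 2 1 0]
  -> pairs=10 depth=3 groups=5 -> no
String 4 '{}{{}{}{}{}{}{}}{}{}{}{}': depth seq [1 0 1 2 1 2 1 2 1 2 1 2 1 2 1 0 1 0 1 0 1 0 1 0]
  -> pairs=12 depth=2 groups=6 -> no
String 5 '{{}}{{{}}{}}{}{}{{}}': depth seq [1 2 1 0 1 2 3 2 1 2 1 0 1 0 1 0 1 2 1 0]
  -> pairs=10 depth=3 groups=5 -> no

Answer: yes no no no no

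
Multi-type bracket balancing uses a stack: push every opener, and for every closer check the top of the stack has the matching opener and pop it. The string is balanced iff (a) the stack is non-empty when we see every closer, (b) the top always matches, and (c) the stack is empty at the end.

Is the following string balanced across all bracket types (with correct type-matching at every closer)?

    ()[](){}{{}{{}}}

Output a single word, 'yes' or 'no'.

pos 0: push '('; stack = (
pos 1: ')' matches '('; pop; stack = (empty)
pos 2: push '['; stack = [
pos 3: ']' matches '['; pop; stack = (empty)
pos 4: push '('; stack = (
pos 5: ')' matches '('; pop; stack = (empty)
pos 6: push '{'; stack = {
pos 7: '}' matches '{'; pop; stack = (empty)
pos 8: push '{'; stack = {
pos 9: push '{'; stack = {{
pos 10: '}' matches '{'; pop; stack = {
pos 11: push '{'; stack = {{
pos 12: push '{'; stack = {{{
pos 13: '}' matches '{'; pop; stack = {{
pos 14: '}' matches '{'; pop; stack = {
pos 15: '}' matches '{'; pop; stack = (empty)
end: stack empty → VALID
Verdict: properly nested → yes

Answer: yes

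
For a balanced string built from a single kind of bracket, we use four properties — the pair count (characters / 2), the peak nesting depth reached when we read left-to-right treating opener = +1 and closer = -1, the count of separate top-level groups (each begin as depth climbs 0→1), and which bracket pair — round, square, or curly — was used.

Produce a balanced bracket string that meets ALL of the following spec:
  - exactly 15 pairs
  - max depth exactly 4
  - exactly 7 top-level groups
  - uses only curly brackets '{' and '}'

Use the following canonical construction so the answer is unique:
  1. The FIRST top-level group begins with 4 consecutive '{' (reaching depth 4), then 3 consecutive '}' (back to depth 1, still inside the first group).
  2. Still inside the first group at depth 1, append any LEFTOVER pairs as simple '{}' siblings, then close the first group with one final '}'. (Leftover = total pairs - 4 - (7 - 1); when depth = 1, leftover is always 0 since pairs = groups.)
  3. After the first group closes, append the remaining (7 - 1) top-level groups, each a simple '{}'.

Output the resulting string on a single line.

Spec: pairs=15 depth=4 groups=7
Leftover pairs = 15 - 4 - (7-1) = 5
First group: deep chain of depth 4 + 5 sibling pairs
Remaining 6 groups: simple '{}' each

Answer: {{{{}}}{}{}{}{}{}}{}{}{}{}{}{}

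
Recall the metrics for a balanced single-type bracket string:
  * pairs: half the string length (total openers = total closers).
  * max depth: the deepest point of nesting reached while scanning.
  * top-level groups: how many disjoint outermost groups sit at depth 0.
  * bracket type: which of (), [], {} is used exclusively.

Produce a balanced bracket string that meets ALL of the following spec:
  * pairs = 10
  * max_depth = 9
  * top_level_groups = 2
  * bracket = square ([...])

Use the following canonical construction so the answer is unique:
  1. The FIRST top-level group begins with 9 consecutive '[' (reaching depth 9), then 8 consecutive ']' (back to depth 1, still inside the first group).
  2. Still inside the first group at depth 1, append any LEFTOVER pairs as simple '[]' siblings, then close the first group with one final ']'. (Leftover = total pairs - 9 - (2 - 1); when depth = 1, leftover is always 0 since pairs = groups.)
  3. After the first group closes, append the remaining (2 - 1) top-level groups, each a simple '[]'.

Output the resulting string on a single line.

Answer: [[[[[[[[[]]]]]]]]][]

Derivation:
Spec: pairs=10 depth=9 groups=2
Leftover pairs = 10 - 9 - (2-1) = 0
First group: deep chain of depth 9 + 0 sibling pairs
Remaining 1 groups: simple '[]' each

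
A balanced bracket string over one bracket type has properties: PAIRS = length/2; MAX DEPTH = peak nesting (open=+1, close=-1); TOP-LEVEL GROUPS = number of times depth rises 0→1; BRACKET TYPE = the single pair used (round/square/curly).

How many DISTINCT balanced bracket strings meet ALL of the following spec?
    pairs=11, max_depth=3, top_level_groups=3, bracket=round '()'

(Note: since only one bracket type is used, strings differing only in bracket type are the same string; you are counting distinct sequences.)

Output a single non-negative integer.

Answer: 2355

Derivation:
Spec: pairs=11 depth=3 groups=3
Count(depth <= 3) = 2400
Count(depth <= 2) = 45
Count(depth == 3) = 2400 - 45 = 2355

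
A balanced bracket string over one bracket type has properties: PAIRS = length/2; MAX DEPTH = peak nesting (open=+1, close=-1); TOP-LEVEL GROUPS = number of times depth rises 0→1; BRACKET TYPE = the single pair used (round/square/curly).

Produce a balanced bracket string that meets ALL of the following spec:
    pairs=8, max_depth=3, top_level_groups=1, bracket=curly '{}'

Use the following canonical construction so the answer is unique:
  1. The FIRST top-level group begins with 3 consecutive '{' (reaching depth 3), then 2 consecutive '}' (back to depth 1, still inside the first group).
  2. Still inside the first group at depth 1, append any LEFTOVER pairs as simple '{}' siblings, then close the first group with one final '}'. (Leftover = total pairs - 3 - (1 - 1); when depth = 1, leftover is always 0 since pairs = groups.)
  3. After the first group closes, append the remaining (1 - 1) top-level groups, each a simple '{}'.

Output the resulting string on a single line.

Answer: {{{}}{}{}{}{}{}}

Derivation:
Spec: pairs=8 depth=3 groups=1
Leftover pairs = 8 - 3 - (1-1) = 5
First group: deep chain of depth 3 + 5 sibling pairs
Remaining 0 groups: simple '{}' each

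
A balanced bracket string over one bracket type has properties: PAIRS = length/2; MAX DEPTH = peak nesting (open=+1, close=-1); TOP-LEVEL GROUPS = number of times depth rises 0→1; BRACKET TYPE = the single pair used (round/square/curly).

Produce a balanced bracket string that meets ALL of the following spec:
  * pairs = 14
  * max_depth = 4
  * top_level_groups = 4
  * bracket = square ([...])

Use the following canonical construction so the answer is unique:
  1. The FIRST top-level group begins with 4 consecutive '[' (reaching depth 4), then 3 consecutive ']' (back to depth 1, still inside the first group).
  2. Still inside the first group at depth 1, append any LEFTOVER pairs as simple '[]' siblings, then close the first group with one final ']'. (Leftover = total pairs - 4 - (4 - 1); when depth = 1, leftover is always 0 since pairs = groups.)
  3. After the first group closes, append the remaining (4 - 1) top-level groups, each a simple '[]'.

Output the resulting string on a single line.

Spec: pairs=14 depth=4 groups=4
Leftover pairs = 14 - 4 - (4-1) = 7
First group: deep chain of depth 4 + 7 sibling pairs
Remaining 3 groups: simple '[]' each

Answer: [[[[]]][][][][][][][]][][][]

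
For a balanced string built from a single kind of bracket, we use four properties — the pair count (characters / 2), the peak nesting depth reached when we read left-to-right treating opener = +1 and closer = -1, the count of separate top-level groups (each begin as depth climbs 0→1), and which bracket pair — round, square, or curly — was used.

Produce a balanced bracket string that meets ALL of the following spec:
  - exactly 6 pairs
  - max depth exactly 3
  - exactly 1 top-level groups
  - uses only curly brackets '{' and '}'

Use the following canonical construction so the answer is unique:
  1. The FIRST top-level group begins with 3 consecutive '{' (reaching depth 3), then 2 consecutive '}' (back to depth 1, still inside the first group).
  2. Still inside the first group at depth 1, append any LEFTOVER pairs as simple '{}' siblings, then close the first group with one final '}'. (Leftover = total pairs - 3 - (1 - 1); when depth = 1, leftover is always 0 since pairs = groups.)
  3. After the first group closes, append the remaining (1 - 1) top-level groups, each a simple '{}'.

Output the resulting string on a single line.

Answer: {{{}}{}{}{}}

Derivation:
Spec: pairs=6 depth=3 groups=1
Leftover pairs = 6 - 3 - (1-1) = 3
First group: deep chain of depth 3 + 3 sibling pairs
Remaining 0 groups: simple '{}' each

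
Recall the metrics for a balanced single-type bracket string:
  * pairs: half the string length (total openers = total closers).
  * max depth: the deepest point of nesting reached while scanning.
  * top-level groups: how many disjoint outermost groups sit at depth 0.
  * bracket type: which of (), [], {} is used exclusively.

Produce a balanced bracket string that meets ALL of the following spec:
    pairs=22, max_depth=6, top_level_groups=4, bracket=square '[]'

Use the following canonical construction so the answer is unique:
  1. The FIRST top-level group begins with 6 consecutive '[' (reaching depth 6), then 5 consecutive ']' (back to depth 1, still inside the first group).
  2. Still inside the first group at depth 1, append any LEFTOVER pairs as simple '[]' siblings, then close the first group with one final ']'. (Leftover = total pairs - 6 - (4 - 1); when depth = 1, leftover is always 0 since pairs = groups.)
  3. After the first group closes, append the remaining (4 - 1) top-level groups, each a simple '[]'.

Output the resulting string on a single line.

Spec: pairs=22 depth=6 groups=4
Leftover pairs = 22 - 6 - (4-1) = 13
First group: deep chain of depth 6 + 13 sibling pairs
Remaining 3 groups: simple '[]' each

Answer: [[[[[[]]]]][][][][][][][][][][][][][]][][][]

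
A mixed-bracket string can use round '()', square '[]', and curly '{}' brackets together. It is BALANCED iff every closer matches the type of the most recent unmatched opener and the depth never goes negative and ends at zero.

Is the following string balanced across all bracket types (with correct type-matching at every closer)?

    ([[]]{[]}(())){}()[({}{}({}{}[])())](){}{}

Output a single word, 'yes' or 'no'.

Answer: yes

Derivation:
pos 0: push '('; stack = (
pos 1: push '['; stack = ([
pos 2: push '['; stack = ([[
pos 3: ']' matches '['; pop; stack = ([
pos 4: ']' matches '['; pop; stack = (
pos 5: push '{'; stack = ({
pos 6: push '['; stack = ({[
pos 7: ']' matches '['; pop; stack = ({
pos 8: '}' matches '{'; pop; stack = (
pos 9: push '('; stack = ((
pos 10: push '('; stack = (((
pos 11: ')' matches '('; pop; stack = ((
pos 12: ')' matches '('; pop; stack = (
pos 13: ')' matches '('; pop; stack = (empty)
pos 14: push '{'; stack = {
pos 15: '}' matches '{'; pop; stack = (empty)
pos 16: push '('; stack = (
pos 17: ')' matches '('; pop; stack = (empty)
pos 18: push '['; stack = [
pos 19: push '('; stack = [(
pos 20: push '{'; stack = [({
pos 21: '}' matches '{'; pop; stack = [(
pos 22: push '{'; stack = [({
pos 23: '}' matches '{'; pop; stack = [(
pos 24: push '('; stack = [((
pos 25: push '{'; stack = [(({
pos 26: '}' matches '{'; pop; stack = [((
pos 27: push '{'; stack = [(({
pos 28: '}' matches '{'; pop; stack = [((
pos 29: push '['; stack = [(([
pos 30: ']' matches '['; pop; stack = [((
pos 31: ')' matches '('; pop; stack = [(
pos 32: push '('; stack = [((
pos 33: ')' matches '('; pop; stack = [(
pos 34: ')' matches '('; pop; stack = [
pos 35: ']' matches '['; pop; stack = (empty)
pos 36: push '('; stack = (
pos 37: ')' matches '('; pop; stack = (empty)
pos 38: push '{'; stack = {
pos 39: '}' matches '{'; pop; stack = (empty)
pos 40: push '{'; stack = {
pos 41: '}' matches '{'; pop; stack = (empty)
end: stack empty → VALID
Verdict: properly nested → yes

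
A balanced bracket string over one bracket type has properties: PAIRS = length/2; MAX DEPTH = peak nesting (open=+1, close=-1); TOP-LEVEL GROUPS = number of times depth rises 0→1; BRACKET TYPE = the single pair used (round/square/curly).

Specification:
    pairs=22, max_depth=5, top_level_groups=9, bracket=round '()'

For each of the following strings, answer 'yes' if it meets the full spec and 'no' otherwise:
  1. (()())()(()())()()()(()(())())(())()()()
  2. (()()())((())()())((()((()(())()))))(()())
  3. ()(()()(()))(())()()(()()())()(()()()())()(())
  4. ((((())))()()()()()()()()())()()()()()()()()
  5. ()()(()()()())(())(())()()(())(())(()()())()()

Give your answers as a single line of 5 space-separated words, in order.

Answer: no no no yes no

Derivation:
String 1 '(()())()(()())()()()(()(())())(())()()()': depth seq [1 2 1 2 1 0 1 0 1 2 1 2 1 0 1 0 1 0 1 0 1 2 1 2 3 2 1 2 1 0 1 2 1 0 1 0 1 0 1 0]
  -> pairs=20 depth=3 groups=11 -> no
String 2 '(()()())((())()())((()((()(())()))))(()())': depth seq [1 2 1 2 1 2 1 0 1 2 3 2 1 2 1 2 1 0 1 2 3 2 3 4 5 4 5 6 5 4 5 4 3 2 1 0 1 2 1 2 1 0]
  -> pairs=21 depth=6 groups=4 -> no
String 3 '()(()()(()))(())()()(()()())()(()()()())()(())': depth seq [1 0 1 2 1 2 1 2 3 2 1 0 1 2 1 0 1 0 1 0 1 2 1 2 1 2 1 0 1 0 1 2 1 2 1 2 1 2 1 0 1 0 1 2 1 0]
  -> pairs=23 depth=3 groups=10 -> no
String 4 '((((())))()()()()()()()()())()()()()()()()()': depth seq [1 2 3 4 5 4 3 2 1 2 1 2 1 2 1 2 1 2 1 2 1 2 1 2 1 2 1 0 1 0 1 0 1 0 1 0 1 0 1 0 1 0 1 0]
  -> pairs=22 depth=5 groups=9 -> yes
String 5 '()()(()()()())(())(())()()(())(())(()()())()()': depth seq [1 0 1 0 1 2 1 2 1 2 1 2 1 0 1 2 1 0 1 2 1 0 1 0 1 0 1 2 1 0 1 2 1 0 1 2 1 2 1 2 1 0 1 0 1 0]
  -> pairs=23 depth=2 groups=12 -> no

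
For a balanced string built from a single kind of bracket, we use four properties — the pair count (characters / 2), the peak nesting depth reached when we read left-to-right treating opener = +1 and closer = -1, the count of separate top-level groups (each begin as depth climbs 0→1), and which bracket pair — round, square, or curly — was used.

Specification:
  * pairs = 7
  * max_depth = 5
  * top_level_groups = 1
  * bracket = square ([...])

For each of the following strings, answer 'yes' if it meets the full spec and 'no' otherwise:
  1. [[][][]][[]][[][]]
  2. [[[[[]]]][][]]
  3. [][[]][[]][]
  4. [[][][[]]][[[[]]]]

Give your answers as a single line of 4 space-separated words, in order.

Answer: no yes no no

Derivation:
String 1 '[[][][]][[]][[][]]': depth seq [1 2 1 2 1 2 1 0 1 2 1 0 1 2 1 2 1 0]
  -> pairs=9 depth=2 groups=3 -> no
String 2 '[[[[[]]]][][]]': depth seq [1 2 3 4 5 4 3 2 1 2 1 2 1 0]
  -> pairs=7 depth=5 groups=1 -> yes
String 3 '[][[]][[]][]': depth seq [1 0 1 2 1 0 1 2 1 0 1 0]
  -> pairs=6 depth=2 groups=4 -> no
String 4 '[[][][[]]][[[[]]]]': depth seq [1 2 1 2 1 2 3 2 1 0 1 2 3 4 3 2 1 0]
  -> pairs=9 depth=4 groups=2 -> no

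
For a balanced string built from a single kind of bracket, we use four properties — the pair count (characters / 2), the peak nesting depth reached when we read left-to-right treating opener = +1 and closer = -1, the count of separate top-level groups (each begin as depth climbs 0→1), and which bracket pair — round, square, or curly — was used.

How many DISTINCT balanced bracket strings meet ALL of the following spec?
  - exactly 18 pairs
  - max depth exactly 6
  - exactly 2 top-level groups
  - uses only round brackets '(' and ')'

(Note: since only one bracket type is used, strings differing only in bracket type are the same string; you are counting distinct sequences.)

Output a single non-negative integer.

Spec: pairs=18 depth=6 groups=2
Count(depth <= 6) = 71040035
Count(depth <= 5) = 35872272
Count(depth == 6) = 71040035 - 35872272 = 35167763

Answer: 35167763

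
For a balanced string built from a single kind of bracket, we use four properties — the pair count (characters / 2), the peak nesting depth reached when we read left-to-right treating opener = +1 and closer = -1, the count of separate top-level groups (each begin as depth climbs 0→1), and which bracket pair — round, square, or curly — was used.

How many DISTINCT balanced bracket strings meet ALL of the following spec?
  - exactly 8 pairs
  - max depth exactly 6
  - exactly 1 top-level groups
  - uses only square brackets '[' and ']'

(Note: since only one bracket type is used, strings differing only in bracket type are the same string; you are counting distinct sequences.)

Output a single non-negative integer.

Spec: pairs=8 depth=6 groups=1
Count(depth <= 6) = 417
Count(depth <= 5) = 365
Count(depth == 6) = 417 - 365 = 52

Answer: 52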